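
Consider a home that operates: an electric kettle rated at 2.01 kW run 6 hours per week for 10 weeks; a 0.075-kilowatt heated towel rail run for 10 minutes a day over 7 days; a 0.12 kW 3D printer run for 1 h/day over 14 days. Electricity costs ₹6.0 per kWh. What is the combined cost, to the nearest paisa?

₹734.21

electric kettle: Runtime = 6 h/week × 10 weeks = 60 h
electric kettle: 2.01 kW × 60 h = 120.6 kWh
heated towel rail: Runtime = 10 min × 7 = 70 min = 1.166666… h
heated towel rail: 0.075 kW × 1.166666… h = 0.0875 kWh
3D printer: Runtime = 1 h/day × 14 days = 14 h
3D printer: 0.12 kW × 14 h = 1.68 kWh
Total energy = 122.3675 kWh
Cost = 122.3675 × ₹6.0 = ₹734.21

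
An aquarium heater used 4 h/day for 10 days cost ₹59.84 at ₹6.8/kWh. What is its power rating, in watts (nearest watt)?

Energy = ₹59.84 ÷ ₹6.8/kWh = 8.8 kWh
Runtime = 4 h/day × 10 days = 40 h
Power = 8.8 kWh ÷ 40 h = 0.22 kW = 220 W

220 W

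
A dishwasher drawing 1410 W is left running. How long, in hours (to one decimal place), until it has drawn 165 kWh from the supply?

Hours = 165 kWh ÷ 1.41 kW = 117.0 h

117.0 h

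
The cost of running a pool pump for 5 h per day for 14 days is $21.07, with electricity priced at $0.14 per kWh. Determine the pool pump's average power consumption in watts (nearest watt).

2150 W

Energy = $21.07 ÷ $0.14/kWh = 150.5 kWh
Runtime = 5 h/day × 14 days = 70 h
Power = 150.5 kWh ÷ 70 h = 2.15 kW = 2150 W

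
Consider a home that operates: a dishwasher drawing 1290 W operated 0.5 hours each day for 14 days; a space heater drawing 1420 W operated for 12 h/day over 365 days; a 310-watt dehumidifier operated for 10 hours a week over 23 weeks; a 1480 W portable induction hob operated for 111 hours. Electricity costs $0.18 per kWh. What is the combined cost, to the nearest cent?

dishwasher: Runtime = 0.5 h/day × 14 days = 7 h
dishwasher: 1.29 kW × 7 h = 9.03 kWh
space heater: Runtime = 12 h/day × 365 days = 4380 h
space heater: 1.42 kW × 4380 h = 6219.6 kWh
dehumidifier: Runtime = 10 h/week × 23 weeks = 230 h
dehumidifier: 0.31 kW × 230 h = 71.3 kWh
portable induction hob: 1.48 kW × 111 h = 164.28 kWh
Total energy = 6464.21 kWh
Cost = 6464.21 × $0.18 = $1163.56

$1163.56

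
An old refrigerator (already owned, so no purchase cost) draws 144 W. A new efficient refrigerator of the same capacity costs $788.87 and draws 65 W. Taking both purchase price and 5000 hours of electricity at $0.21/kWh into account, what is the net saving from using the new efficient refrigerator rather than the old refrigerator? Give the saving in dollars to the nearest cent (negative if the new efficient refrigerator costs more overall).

-$705.92

old refrigerator: $0.00 + (144/1000) kW × 5000 h × $0.21 = $0.00 + $151.2 = $151.2
new efficient refrigerator: $788.87 + (65/1000) kW × 5000 h × $0.21 = $788.87 + $68.25 = $857.12
Saving = $151.2 − $857.12 = −$705.92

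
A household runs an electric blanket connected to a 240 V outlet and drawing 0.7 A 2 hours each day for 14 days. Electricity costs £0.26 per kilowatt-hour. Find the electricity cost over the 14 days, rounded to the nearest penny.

Power = 0.7 A × 240 V = 168 W = 0.168 kW
Runtime = 2 h/day × 14 days = 28 h
Energy = 0.168 kW × 28 h = 4.704 kWh
Cost = 4.704 kWh × £0.26/kWh = £1.22

£1.22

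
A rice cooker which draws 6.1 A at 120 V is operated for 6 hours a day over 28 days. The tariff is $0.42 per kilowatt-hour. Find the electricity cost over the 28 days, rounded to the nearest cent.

Power = 6.1 A × 120 V = 732 W = 0.732 kW
Runtime = 6 h/day × 28 days = 168 h
Energy = 0.732 kW × 168 h = 122.976 kWh
Cost = 122.976 kWh × $0.42/kWh = $51.65

$51.65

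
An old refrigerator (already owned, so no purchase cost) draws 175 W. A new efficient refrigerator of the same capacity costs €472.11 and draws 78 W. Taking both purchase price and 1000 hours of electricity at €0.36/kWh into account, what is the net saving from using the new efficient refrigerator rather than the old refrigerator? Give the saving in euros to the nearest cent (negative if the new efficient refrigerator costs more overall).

-€437.19

old refrigerator: €0.00 + (175/1000) kW × 1000 h × €0.36 = €0.00 + €63 = €63
new efficient refrigerator: €472.11 + (78/1000) kW × 1000 h × €0.36 = €472.11 + €28.08 = €500.19
Saving = €63 − €500.19 = −€437.19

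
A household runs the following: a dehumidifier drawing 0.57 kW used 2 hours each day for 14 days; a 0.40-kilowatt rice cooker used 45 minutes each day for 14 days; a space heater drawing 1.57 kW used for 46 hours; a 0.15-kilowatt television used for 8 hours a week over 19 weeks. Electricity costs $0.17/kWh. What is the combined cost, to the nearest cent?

$19.58

dehumidifier: Runtime = 2 h/day × 14 days = 28 h
dehumidifier: 0.57 kW × 28 h = 15.96 kWh
rice cooker: Runtime = 45 min × 14 = 630 min = 10.5 h
rice cooker: 0.4 kW × 10.5 h = 4.2 kWh
space heater: 1.57 kW × 46 h = 72.22 kWh
television: Runtime = 8 h/week × 19 weeks = 152 h
television: 0.15 kW × 152 h = 22.8 kWh
Total energy = 115.18 kWh
Cost = 115.18 × $0.17 = $19.58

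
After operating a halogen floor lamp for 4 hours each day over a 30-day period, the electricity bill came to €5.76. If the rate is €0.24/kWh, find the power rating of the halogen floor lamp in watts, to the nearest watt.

Energy = €5.76 ÷ €0.24/kWh = 24 kWh
Runtime = 4 h/day × 30 days = 120 h
Power = 24 kWh ÷ 120 h = 0.2 kW = 200 W

200 W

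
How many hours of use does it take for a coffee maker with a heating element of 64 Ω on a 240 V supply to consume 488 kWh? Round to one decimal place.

Power = V²/R = 240²/64 = 900 W = 0.9 kW
Hours = 488 kWh ÷ 0.9 kW = 542.2 h

542.2 h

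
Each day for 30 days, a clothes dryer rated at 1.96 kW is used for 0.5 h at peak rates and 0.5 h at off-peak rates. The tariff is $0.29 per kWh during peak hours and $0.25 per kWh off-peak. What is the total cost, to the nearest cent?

$15.88

Peak energy = 1.96 kW × 0.5 h × 30 = 29.4 kWh
Off-peak energy = 1.96 kW × 0.5 h × 30 = 29.4 kWh
Cost = 29.4 × $0.29 + 29.4 × $0.25 = $8.526 + $7.35 = $15.88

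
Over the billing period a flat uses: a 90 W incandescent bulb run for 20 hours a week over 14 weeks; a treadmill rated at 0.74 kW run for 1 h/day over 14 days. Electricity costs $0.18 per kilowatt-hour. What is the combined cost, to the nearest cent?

incandescent bulb: Runtime = 20 h/week × 14 weeks = 280 h
incandescent bulb: 0.09 kW × 280 h = 25.2 kWh
treadmill: Runtime = 1 h/day × 14 days = 14 h
treadmill: 0.74 kW × 14 h = 10.36 kWh
Total energy = 35.56 kWh
Cost = 35.56 × $0.18 = $6.40

$6.40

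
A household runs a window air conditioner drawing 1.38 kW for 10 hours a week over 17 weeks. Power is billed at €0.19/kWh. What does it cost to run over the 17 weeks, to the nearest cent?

Runtime = 10 h/week × 17 weeks = 170 h
Energy = 1.38 kW × 170 h = 234.6 kWh
Cost = 234.6 kWh × €0.19/kWh = €44.57

€44.57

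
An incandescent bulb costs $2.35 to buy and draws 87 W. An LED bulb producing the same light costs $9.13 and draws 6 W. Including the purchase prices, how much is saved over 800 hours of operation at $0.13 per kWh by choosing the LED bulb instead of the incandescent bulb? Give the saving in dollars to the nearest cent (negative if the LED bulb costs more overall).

incandescent bulb: $2.35 + (87/1000) kW × 800 h × $0.13 = $2.35 + $9.048 = $11.398
LED bulb: $9.13 + (6/1000) kW × 800 h × $0.13 = $9.13 + $0.624 = $9.754
Saving = $11.398 − $9.754 = $1.644 → $1.64

$1.64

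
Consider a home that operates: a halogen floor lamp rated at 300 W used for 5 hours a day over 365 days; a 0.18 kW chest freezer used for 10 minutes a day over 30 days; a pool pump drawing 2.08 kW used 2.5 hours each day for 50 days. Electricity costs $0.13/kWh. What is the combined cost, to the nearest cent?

halogen floor lamp: Runtime = 5 h/day × 365 days = 1825 h
halogen floor lamp: 0.3 kW × 1825 h = 547.5 kWh
chest freezer: Runtime = 10 min × 30 = 300 min = 5 h
chest freezer: 0.18 kW × 5 h = 0.9 kWh
pool pump: Runtime = 2.5 h/day × 50 days = 125 h
pool pump: 2.08 kW × 125 h = 260 kWh
Total energy = 808.4 kWh
Cost = 808.4 × $0.13 = $105.09

$105.09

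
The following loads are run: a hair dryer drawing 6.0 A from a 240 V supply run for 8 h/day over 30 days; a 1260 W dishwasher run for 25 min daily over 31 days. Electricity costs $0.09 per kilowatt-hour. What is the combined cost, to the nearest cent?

hair dryer: Power = 6.0 A × 240 V = 1440 W = 1.44 kW
hair dryer: Runtime = 8 h/day × 30 days = 240 h
hair dryer: 1.44 kW × 240 h = 345.6 kWh
dishwasher: Runtime = 25 min × 31 = 775 min = 12.916666… h
dishwasher: 1.26 kW × 12.916666… h = 16.275 kWh
Total energy = 361.875 kWh
Cost = 361.875 × $0.09 = $32.57

$32.57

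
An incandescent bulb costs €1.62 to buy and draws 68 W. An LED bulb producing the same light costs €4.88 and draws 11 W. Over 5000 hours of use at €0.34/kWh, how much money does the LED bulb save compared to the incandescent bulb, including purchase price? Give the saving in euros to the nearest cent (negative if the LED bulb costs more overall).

incandescent bulb: €1.62 + (68/1000) kW × 5000 h × €0.34 = €1.62 + €115.6 = €117.22
LED bulb: €4.88 + (11/1000) kW × 5000 h × €0.34 = €4.88 + €18.7 = €23.58
Saving = €117.22 − €23.58 = €93.64

€93.64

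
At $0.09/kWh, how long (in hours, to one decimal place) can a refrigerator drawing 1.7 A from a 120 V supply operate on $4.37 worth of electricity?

Power = 1.7 A × 120 V = 204 W = 0.204 kW
Energy available = $4.37 ÷ $0.09/kWh = 48.5556 kWh
Hours = 48.5556 kWh ÷ 0.204 kW = 238.0 h

238.0 h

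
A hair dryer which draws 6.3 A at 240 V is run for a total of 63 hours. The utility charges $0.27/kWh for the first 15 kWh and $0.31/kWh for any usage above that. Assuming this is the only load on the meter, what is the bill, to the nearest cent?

$28.93

Power = 6.3 A × 240 V = 1512 W = 1.512 kW
Energy = 1.512 kW × 63 h = 95.256 kWh
Tier 1 (0–15 kWh): 15 × $0.27 = $4.05
Above 15 kWh: 80.256 × $0.31 = $24.87936
Bill = $28.93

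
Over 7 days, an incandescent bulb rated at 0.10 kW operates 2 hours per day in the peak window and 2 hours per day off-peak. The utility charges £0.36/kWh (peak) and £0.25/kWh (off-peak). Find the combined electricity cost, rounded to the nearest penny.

Peak energy = 0.1 kW × 2 h × 7 = 1.4 kWh
Off-peak energy = 0.1 kW × 2 h × 7 = 1.4 kWh
Cost = 1.4 × £0.36 + 1.4 × £0.25 = £0.504 + £0.35 = £0.85

£0.85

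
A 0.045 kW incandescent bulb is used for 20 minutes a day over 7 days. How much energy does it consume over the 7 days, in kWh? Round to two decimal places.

Runtime = 20 min × 7 = 140 min = 2.333333… h
Energy = 0.045 kW × 2.333333… h = 0.105 kWh ≈ 0.11 kWh

0.11 kWh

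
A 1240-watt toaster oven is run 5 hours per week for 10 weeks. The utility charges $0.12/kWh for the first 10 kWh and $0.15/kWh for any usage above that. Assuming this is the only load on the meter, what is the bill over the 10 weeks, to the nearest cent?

$9.00

Runtime = 5 h/week × 10 weeks = 50 h
Energy = 1.24 kW × 50 h = 62 kWh
Tier 1 (0–10 kWh): 10 × $0.12 = $1.2
Above 10 kWh: 52 × $0.15 = $7.8
Bill = $9.00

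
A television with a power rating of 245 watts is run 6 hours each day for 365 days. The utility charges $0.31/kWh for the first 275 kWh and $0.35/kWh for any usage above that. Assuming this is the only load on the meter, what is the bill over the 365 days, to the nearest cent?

$176.79

Runtime = 6 h/day × 365 days = 2190 h
Energy = 0.245 kW × 2190 h = 536.55 kWh
Tier 1 (0–275 kWh): 275 × $0.31 = $85.25
Above 275 kWh: 261.55 × $0.35 = $91.5425
Bill = $176.79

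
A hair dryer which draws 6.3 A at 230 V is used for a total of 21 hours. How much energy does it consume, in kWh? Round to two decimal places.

Power = 6.3 A × 230 V = 1449 W = 1.449 kW
Energy = 1.449 kW × 21 h = 30.429 kWh ≈ 30.43 kWh

30.43 kWh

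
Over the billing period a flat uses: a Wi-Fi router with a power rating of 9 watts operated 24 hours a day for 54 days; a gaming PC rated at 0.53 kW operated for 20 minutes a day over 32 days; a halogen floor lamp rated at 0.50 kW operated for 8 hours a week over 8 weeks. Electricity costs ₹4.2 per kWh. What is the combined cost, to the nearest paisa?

₹207.13

Wi-Fi router: Runtime = 24 h × 54 = 1296 h
Wi-Fi router: 0.009 kW × 1296 h = 11.664 kWh
gaming PC: Runtime = 20 min × 32 = 640 min = 10.666666… h
gaming PC: 0.53 kW × 10.666666… h = 5.653333… kWh
halogen floor lamp: Runtime = 8 h/week × 8 weeks = 64 h
halogen floor lamp: 0.5 kW × 64 h = 32 kWh
Total energy = 49.317333… kWh
Cost = 49.317333… × ₹4.2 = ₹207.13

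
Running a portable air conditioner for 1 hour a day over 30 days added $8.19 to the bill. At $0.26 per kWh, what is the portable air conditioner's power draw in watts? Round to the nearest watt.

Energy = $8.19 ÷ $0.26/kWh = 31.5 kWh
Runtime = 1 h/day × 30 days = 30 h
Power = 31.5 kWh ÷ 30 h = 1.05 kW = 1050 W

1050 W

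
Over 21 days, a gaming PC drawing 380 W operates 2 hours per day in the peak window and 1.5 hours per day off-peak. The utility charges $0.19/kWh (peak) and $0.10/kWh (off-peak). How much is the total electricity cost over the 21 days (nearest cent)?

$4.23

Peak energy = 0.38 kW × 2 h × 21 = 15.96 kWh
Off-peak energy = 0.38 kW × 1.5 h × 21 = 11.97 kWh
Cost = 15.96 × $0.19 + 11.97 × $0.10 = $3.0324 + $1.197 = $4.23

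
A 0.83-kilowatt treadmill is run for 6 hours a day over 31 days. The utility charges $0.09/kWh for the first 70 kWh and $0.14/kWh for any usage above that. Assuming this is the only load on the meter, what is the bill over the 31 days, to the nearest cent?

$18.11

Runtime = 6 h/day × 31 days = 186 h
Energy = 0.83 kW × 186 h = 154.38 kWh
Tier 1 (0–70 kWh): 70 × $0.09 = $6.3
Above 70 kWh: 84.38 × $0.14 = $11.8132
Bill = $18.11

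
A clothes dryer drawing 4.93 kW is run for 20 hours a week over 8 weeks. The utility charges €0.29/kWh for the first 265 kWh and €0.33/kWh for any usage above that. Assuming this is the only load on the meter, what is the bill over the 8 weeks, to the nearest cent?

Runtime = 20 h/week × 8 weeks = 160 h
Energy = 4.93 kW × 160 h = 788.8 kWh
Tier 1 (0–265 kWh): 265 × €0.29 = €76.85
Above 265 kWh: 523.8 × €0.33 = €172.854
Bill = €249.70

€249.70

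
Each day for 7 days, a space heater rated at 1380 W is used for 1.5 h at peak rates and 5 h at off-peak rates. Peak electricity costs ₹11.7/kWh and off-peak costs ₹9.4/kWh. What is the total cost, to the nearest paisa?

Peak energy = 1.38 kW × 1.5 h × 7 = 14.49 kWh
Off-peak energy = 1.38 kW × 5 h × 7 = 48.3 kWh
Cost = 14.49 × ₹11.7 + 48.3 × ₹9.4 = ₹169.533 + ₹454.02 = ₹623.55

₹623.55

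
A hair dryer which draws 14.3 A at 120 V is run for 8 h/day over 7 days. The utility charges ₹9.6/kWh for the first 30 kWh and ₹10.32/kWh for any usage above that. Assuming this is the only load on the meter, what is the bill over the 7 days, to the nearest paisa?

₹970.11

Power = 14.3 A × 120 V = 1716 W = 1.716 kW
Runtime = 8 h/day × 7 days = 56 h
Energy = 1.716 kW × 56 h = 96.096 kWh
Tier 1 (0–30 kWh): 30 × ₹9.6 = ₹288
Above 30 kWh: 66.096 × ₹10.32 = ₹682.11072
Bill = ₹970.11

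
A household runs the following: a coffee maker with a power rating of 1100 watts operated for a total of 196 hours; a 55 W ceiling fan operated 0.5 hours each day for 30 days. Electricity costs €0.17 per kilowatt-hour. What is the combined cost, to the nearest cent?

€36.79

coffee maker: 1.1 kW × 196 h = 215.6 kWh
ceiling fan: Runtime = 0.5 h/day × 30 days = 15 h
ceiling fan: 0.055 kW × 15 h = 0.825 kWh
Total energy = 216.425 kWh
Cost = 216.425 × €0.17 = €36.79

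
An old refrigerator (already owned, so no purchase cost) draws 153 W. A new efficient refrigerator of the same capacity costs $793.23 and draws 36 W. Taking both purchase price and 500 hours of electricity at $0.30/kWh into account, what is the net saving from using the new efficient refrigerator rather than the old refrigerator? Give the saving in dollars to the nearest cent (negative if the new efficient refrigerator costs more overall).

-$775.68

old refrigerator: $0.00 + (153/1000) kW × 500 h × $0.30 = $0.00 + $22.95 = $22.95
new efficient refrigerator: $793.23 + (36/1000) kW × 500 h × $0.30 = $793.23 + $5.4 = $798.63
Saving = $22.95 − $798.63 = −$775.68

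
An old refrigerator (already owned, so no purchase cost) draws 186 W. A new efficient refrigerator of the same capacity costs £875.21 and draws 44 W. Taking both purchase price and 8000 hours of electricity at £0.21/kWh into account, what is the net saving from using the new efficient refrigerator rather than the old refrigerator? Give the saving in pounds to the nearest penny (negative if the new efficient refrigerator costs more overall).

old refrigerator: £0.00 + (186/1000) kW × 8000 h × £0.21 = £0.00 + £312.48 = £312.48
new efficient refrigerator: £875.21 + (44/1000) kW × 8000 h × £0.21 = £875.21 + £73.92 = £949.13
Saving = £312.48 − £949.13 = −£636.65

-£636.65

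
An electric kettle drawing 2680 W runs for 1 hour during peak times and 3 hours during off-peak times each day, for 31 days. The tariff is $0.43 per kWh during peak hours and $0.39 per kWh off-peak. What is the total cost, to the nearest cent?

Peak energy = 2.68 kW × 1 h × 31 = 83.08 kWh
Off-peak energy = 2.68 kW × 3 h × 31 = 249.24 kWh
Cost = 83.08 × $0.43 + 249.24 × $0.39 = $35.7244 + $97.2036 = $132.93

$132.93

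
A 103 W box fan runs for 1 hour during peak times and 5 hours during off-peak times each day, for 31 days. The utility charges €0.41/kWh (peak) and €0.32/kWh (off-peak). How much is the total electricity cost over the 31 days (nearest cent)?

Peak energy = 0.103 kW × 1 h × 31 = 3.193 kWh
Off-peak energy = 0.103 kW × 5 h × 31 = 15.965 kWh
Cost = 3.193 × €0.41 + 15.965 × €0.32 = €1.30913 + €5.1088 = €6.42

€6.42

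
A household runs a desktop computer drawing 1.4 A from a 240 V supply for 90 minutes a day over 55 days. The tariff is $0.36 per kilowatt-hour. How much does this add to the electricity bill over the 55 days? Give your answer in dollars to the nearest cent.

$9.98

Power = 1.4 A × 240 V = 336 W = 0.336 kW
Runtime = 90 min × 55 = 4950 min = 82.5 h
Energy = 0.336 kW × 82.5 h = 27.72 kWh
Cost = 27.72 kWh × $0.36/kWh = $9.98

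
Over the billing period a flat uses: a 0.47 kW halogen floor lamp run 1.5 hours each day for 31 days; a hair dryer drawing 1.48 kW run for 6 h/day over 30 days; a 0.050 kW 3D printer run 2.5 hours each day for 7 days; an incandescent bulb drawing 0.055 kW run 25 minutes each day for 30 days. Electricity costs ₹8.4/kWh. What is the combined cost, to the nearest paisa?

halogen floor lamp: Runtime = 1.5 h/day × 31 days = 46.5 h
halogen floor lamp: 0.47 kW × 46.5 h = 21.855 kWh
hair dryer: Runtime = 6 h/day × 30 days = 180 h
hair dryer: 1.48 kW × 180 h = 266.4 kWh
3D printer: Runtime = 2.5 h/day × 7 days = 17.5 h
3D printer: 0.05 kW × 17.5 h = 0.875 kWh
incandescent bulb: Runtime = 25 min × 30 = 750 min = 12.5 h
incandescent bulb: 0.055 kW × 12.5 h = 0.6875 kWh
Total energy = 289.8175 kWh
Cost = 289.8175 × ₹8.4 = ₹2434.47

₹2434.47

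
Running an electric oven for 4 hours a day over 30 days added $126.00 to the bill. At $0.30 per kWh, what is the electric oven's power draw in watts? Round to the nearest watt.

3500 W

Energy = $126.00 ÷ $0.30/kWh = 420 kWh
Runtime = 4 h/day × 30 days = 120 h
Power = 420 kWh ÷ 120 h = 3.5 kW = 3500 W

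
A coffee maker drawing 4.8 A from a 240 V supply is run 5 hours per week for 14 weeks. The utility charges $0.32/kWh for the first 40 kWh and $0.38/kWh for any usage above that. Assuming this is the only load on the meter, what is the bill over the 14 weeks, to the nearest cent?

$28.24

Power = 4.8 A × 240 V = 1152 W = 1.152 kW
Runtime = 5 h/week × 14 weeks = 70 h
Energy = 1.152 kW × 70 h = 80.64 kWh
Tier 1 (0–40 kWh): 40 × $0.32 = $12.8
Above 40 kWh: 40.64 × $0.38 = $15.4432
Bill = $28.24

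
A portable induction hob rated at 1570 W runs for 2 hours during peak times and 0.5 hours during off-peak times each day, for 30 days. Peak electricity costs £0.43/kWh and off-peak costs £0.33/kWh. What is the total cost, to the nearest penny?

Peak energy = 1.57 kW × 2 h × 30 = 94.2 kWh
Off-peak energy = 1.57 kW × 0.5 h × 30 = 23.55 kWh
Cost = 94.2 × £0.43 + 23.55 × £0.33 = £40.506 + £7.7715 = £48.28

£48.28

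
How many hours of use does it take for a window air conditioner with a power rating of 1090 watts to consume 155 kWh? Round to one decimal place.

142.2 h

Hours = 155 kWh ÷ 1.09 kW = 142.2 h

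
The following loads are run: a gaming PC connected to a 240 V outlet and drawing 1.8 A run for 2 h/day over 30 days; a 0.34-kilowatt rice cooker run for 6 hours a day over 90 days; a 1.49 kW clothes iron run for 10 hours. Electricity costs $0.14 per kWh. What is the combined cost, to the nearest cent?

$31.42

gaming PC: Power = 1.8 A × 240 V = 432 W = 0.432 kW
gaming PC: Runtime = 2 h/day × 30 days = 60 h
gaming PC: 0.432 kW × 60 h = 25.92 kWh
rice cooker: Runtime = 6 h/day × 90 days = 540 h
rice cooker: 0.34 kW × 540 h = 183.6 kWh
clothes iron: 1.49 kW × 10 h = 14.9 kWh
Total energy = 224.42 kWh
Cost = 224.42 × $0.14 = $31.42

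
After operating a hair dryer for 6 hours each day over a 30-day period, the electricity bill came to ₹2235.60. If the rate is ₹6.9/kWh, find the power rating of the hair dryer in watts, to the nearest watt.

1800 W

Energy = ₹2235.60 ÷ ₹6.9/kWh = 324 kWh
Runtime = 6 h/day × 30 days = 180 h
Power = 324 kWh ÷ 180 h = 1.8 kW = 1800 W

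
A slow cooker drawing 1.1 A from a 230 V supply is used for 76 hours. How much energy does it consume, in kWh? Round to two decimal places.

Power = 1.1 A × 230 V = 253 W = 0.253 kW
Energy = 0.253 kW × 76 h = 19.228 kWh ≈ 19.23 kWh

19.23 kWh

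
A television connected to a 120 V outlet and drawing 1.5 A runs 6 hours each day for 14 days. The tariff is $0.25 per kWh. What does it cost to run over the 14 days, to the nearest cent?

Power = 1.5 A × 120 V = 180 W = 0.18 kW
Runtime = 6 h/day × 14 days = 84 h
Energy = 0.18 kW × 84 h = 15.12 kWh
Cost = 15.12 kWh × $0.25/kWh = $3.78

$3.78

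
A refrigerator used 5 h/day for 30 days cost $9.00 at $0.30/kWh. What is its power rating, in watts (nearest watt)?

Energy = $9.00 ÷ $0.30/kWh = 30 kWh
Runtime = 5 h/day × 30 days = 150 h
Power = 30 kWh ÷ 150 h = 0.2 kW = 200 W

200 W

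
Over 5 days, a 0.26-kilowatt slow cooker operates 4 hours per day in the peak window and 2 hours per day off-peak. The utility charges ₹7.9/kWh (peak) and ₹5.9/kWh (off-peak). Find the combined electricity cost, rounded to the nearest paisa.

Peak energy = 0.26 kW × 4 h × 5 = 5.2 kWh
Off-peak energy = 0.26 kW × 2 h × 5 = 2.6 kWh
Cost = 5.2 × ₹7.9 + 2.6 × ₹5.9 = ₹41.08 + ₹15.34 = ₹56.42

₹56.42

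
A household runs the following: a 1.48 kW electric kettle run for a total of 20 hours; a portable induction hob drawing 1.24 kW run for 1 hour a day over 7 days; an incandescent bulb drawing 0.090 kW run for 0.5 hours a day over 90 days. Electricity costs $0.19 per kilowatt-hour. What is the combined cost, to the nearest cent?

$8.04

electric kettle: 1.48 kW × 20 h = 29.6 kWh
portable induction hob: Runtime = 1 h/day × 7 days = 7 h
portable induction hob: 1.24 kW × 7 h = 8.68 kWh
incandescent bulb: Runtime = 0.5 h/day × 90 days = 45 h
incandescent bulb: 0.09 kW × 45 h = 4.05 kWh
Total energy = 42.33 kWh
Cost = 42.33 × $0.19 = $8.04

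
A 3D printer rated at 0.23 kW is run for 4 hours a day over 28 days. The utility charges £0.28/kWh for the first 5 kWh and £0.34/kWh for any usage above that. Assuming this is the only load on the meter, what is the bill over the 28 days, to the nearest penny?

Runtime = 4 h/day × 28 days = 112 h
Energy = 0.23 kW × 112 h = 25.76 kWh
Tier 1 (0–5 kWh): 5 × £0.28 = £1.4
Above 5 kWh: 20.76 × £0.34 = £7.0584
Bill = £8.46

£8.46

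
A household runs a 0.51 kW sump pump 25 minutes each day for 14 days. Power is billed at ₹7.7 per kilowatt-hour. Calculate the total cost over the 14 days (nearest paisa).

Runtime = 25 min × 14 = 350 min = 5.833333… h
Energy = 0.51 kW × 5.833333… h = 2.975 kWh
Cost = 2.975 kWh × ₹7.7/kWh = ₹22.91

₹22.91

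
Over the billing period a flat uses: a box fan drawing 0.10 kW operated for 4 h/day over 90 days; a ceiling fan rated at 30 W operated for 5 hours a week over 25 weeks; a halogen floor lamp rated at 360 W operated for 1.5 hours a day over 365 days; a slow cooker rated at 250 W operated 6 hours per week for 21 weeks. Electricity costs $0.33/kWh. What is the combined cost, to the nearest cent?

box fan: Runtime = 4 h/day × 90 days = 360 h
box fan: 0.1 kW × 360 h = 36 kWh
ceiling fan: Runtime = 5 h/week × 25 weeks = 125 h
ceiling fan: 0.03 kW × 125 h = 3.75 kWh
halogen floor lamp: Runtime = 1.5 h/day × 365 days = 547.5 h
halogen floor lamp: 0.36 kW × 547.5 h = 197.1 kWh
slow cooker: Runtime = 6 h/week × 21 weeks = 126 h
slow cooker: 0.25 kW × 126 h = 31.5 kWh
Total energy = 268.35 kWh
Cost = 268.35 × $0.33 = $88.56

$88.56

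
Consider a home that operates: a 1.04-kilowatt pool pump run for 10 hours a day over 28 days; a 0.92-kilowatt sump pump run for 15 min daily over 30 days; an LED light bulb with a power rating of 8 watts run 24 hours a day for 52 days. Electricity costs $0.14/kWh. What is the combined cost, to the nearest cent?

$43.13

pool pump: Runtime = 10 h/day × 28 days = 280 h
pool pump: 1.04 kW × 280 h = 291.2 kWh
sump pump: Runtime = 15 min × 30 = 450 min = 7.5 h
sump pump: 0.92 kW × 7.5 h = 6.9 kWh
LED light bulb: Runtime = 24 h × 52 = 1248 h
LED light bulb: 0.008 kW × 1248 h = 9.984 kWh
Total energy = 308.084 kWh
Cost = 308.084 × $0.14 = $43.13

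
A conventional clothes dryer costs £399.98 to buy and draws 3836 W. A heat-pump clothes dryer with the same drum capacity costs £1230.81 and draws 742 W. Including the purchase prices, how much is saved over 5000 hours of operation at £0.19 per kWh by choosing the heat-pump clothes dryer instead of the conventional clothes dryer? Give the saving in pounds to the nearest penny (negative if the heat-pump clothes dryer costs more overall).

conventional clothes dryer: £399.98 + (3836/1000) kW × 5000 h × £0.19 = £399.98 + £3644.2 = £4044.18
heat-pump clothes dryer: £1230.81 + (742/1000) kW × 5000 h × £0.19 = £1230.81 + £704.9 = £1935.71
Saving = £4044.18 − £1935.71 = £2108.47

£2108.47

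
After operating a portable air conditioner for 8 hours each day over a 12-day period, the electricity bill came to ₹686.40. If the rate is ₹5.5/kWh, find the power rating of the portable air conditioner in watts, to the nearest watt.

1300 W

Energy = ₹686.40 ÷ ₹5.5/kWh = 124.8 kWh
Runtime = 8 h/day × 12 days = 96 h
Power = 124.8 kWh ÷ 96 h = 1.3 kW = 1300 W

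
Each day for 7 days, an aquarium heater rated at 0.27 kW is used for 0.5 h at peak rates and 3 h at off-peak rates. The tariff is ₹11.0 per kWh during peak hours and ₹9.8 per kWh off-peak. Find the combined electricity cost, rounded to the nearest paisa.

₹65.96

Peak energy = 0.27 kW × 0.5 h × 7 = 0.945 kWh
Off-peak energy = 0.27 kW × 3 h × 7 = 5.67 kWh
Cost = 0.945 × ₹11.0 + 5.67 × ₹9.8 = ₹10.395 + ₹55.566 = ₹65.96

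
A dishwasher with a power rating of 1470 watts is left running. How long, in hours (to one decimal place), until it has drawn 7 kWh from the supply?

Hours = 7 kWh ÷ 1.47 kW = 4.8 h

4.8 h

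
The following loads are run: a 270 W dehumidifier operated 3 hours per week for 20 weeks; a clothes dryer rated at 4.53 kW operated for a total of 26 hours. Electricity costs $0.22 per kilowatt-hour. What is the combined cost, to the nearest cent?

$29.48

dehumidifier: Runtime = 3 h/week × 20 weeks = 60 h
dehumidifier: 0.27 kW × 60 h = 16.2 kWh
clothes dryer: 4.53 kW × 26 h = 117.78 kWh
Total energy = 133.98 kWh
Cost = 133.98 × $0.22 = $29.48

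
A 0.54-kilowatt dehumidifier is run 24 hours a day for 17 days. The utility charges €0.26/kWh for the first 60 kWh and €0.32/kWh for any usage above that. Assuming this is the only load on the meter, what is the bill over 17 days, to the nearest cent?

Runtime = 24 h × 17 = 408 h
Energy = 0.54 kW × 408 h = 220.32 kWh
Tier 1 (0–60 kWh): 60 × €0.26 = €15.6
Above 60 kWh: 160.32 × €0.32 = €51.3024
Bill = €66.90

€66.90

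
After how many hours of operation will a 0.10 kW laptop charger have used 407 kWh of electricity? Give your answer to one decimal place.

Hours = 407 kWh ÷ 0.1 kW = 4070.0 h

4070.0 h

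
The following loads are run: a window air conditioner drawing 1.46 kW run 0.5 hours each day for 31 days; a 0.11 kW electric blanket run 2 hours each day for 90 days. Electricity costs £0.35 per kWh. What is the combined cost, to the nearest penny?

window air conditioner: Runtime = 0.5 h/day × 31 days = 15.5 h
window air conditioner: 1.46 kW × 15.5 h = 22.63 kWh
electric blanket: Runtime = 2 h/day × 90 days = 180 h
electric blanket: 0.11 kW × 180 h = 19.8 kWh
Total energy = 42.43 kWh
Cost = 42.43 × £0.35 = £14.85

£14.85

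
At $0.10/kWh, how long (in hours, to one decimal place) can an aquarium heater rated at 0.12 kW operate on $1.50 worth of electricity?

125.0 h

Energy available = $1.50 ÷ $0.10/kWh = 15 kWh
Hours = 15 kWh ÷ 0.12 kW = 125.0 h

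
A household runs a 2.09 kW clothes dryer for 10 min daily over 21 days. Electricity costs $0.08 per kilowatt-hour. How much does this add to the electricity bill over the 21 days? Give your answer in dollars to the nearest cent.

$0.59

Runtime = 10 min × 21 = 210 min = 3.5 h
Energy = 2.09 kW × 3.5 h = 7.315 kWh
Cost = 7.315 kWh × $0.08/kWh = $0.59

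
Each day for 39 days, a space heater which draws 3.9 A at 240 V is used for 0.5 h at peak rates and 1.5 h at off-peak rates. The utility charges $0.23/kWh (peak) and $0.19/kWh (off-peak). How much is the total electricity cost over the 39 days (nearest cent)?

Power = 3.9 A × 240 V = 936 W = 0.936 kW
Peak energy = 0.936 kW × 0.5 h × 39 = 18.252 kWh
Off-peak energy = 0.936 kW × 1.5 h × 39 = 54.756 kWh
Cost = 18.252 × $0.23 + 54.756 × $0.19 = $4.19796 + $10.40364 = $14.60

$14.60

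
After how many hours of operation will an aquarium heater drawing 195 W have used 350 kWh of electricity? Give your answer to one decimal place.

Hours = 350 kWh ÷ 0.195 kW = 1794.9 h

1794.9 h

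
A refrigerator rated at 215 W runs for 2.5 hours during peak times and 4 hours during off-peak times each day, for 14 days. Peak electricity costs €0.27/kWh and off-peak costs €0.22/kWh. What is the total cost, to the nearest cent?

€4.68

Peak energy = 0.215 kW × 2.5 h × 14 = 7.525 kWh
Off-peak energy = 0.215 kW × 4 h × 14 = 12.04 kWh
Cost = 7.525 × €0.27 + 12.04 × €0.22 = €2.03175 + €2.6488 = €4.68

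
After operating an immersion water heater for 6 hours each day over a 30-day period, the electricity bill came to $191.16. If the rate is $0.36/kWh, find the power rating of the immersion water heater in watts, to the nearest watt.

2950 W

Energy = $191.16 ÷ $0.36/kWh = 531 kWh
Runtime = 6 h/day × 30 days = 180 h
Power = 531 kWh ÷ 180 h = 2.95 kW = 2950 W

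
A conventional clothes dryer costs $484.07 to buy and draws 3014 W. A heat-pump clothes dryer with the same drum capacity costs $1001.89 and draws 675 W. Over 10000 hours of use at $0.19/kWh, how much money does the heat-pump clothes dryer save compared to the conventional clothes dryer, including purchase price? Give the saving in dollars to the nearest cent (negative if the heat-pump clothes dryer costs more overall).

conventional clothes dryer: $484.07 + (3014/1000) kW × 10000 h × $0.19 = $484.07 + $5726.6 = $6210.67
heat-pump clothes dryer: $1001.89 + (675/1000) kW × 10000 h × $0.19 = $1001.89 + $1282.5 = $2284.39
Saving = $6210.67 − $2284.39 = $3926.28

$3926.28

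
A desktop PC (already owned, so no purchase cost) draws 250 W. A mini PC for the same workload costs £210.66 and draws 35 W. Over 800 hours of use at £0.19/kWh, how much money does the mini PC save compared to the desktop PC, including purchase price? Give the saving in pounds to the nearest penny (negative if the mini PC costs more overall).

desktop PC: £0.00 + (250/1000) kW × 800 h × £0.19 = £0.00 + £38 = £38
mini PC: £210.66 + (35/1000) kW × 800 h × £0.19 = £210.66 + £5.32 = £215.98
Saving = £38 − £215.98 = −£177.98

-£177.98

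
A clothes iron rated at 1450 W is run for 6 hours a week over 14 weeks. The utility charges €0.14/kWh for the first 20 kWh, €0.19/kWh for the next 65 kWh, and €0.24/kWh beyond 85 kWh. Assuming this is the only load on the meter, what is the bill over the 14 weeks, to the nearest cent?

Runtime = 6 h/week × 14 weeks = 84 h
Energy = 1.45 kW × 84 h = 121.8 kWh
Tier 1 (0–20 kWh): 20 × €0.14 = €2.8
Tier 2 (20–85 kWh): 65 × €0.19 = €12.35
Above 85 kWh: 36.8 × €0.24 = €8.832
Bill = €23.98

€23.98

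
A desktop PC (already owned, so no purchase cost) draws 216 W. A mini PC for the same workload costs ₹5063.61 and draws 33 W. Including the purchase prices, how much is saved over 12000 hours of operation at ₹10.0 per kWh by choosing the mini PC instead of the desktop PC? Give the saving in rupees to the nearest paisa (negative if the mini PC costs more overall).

desktop PC: ₹0.00 + (216/1000) kW × 12000 h × ₹10.0 = ₹0.00 + ₹25920 = ₹25920
mini PC: ₹5063.61 + (33/1000) kW × 12000 h × ₹10.0 = ₹5063.61 + ₹3960 = ₹9023.61
Saving = ₹25920 − ₹9023.61 = ₹16896.39

₹16896.39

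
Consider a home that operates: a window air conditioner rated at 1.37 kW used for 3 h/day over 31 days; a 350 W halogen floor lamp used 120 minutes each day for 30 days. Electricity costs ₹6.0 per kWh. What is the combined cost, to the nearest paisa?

window air conditioner: Runtime = 3 h/day × 31 days = 93 h
window air conditioner: 1.37 kW × 93 h = 127.41 kWh
halogen floor lamp: Runtime = 120 min × 30 = 3600 min = 60 h
halogen floor lamp: 0.35 kW × 60 h = 21 kWh
Total energy = 148.41 kWh
Cost = 148.41 × ₹6.0 = ₹890.46

₹890.46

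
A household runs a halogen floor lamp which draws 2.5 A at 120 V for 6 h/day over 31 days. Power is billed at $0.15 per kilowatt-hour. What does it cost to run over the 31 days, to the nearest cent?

Power = 2.5 A × 120 V = 300 W = 0.3 kW
Runtime = 6 h/day × 31 days = 186 h
Energy = 0.3 kW × 186 h = 55.8 kWh
Cost = 55.8 kWh × $0.15/kWh = $8.37

$8.37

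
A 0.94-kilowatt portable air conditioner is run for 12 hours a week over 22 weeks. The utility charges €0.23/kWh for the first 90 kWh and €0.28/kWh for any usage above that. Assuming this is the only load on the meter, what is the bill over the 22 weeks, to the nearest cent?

€64.98

Runtime = 12 h/week × 22 weeks = 264 h
Energy = 0.94 kW × 264 h = 248.16 kWh
Tier 1 (0–90 kWh): 90 × €0.23 = €20.7
Above 90 kWh: 158.16 × €0.28 = €44.2848
Bill = €64.98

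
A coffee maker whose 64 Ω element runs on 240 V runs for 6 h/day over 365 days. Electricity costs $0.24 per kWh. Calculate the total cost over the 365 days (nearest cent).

Power = V²/R = 240²/64 = 900 W = 0.9 kW
Runtime = 6 h/day × 365 days = 2190 h
Energy = 0.9 kW × 2190 h = 1971 kWh
Cost = 1971 kWh × $0.24/kWh = $473.04

$473.04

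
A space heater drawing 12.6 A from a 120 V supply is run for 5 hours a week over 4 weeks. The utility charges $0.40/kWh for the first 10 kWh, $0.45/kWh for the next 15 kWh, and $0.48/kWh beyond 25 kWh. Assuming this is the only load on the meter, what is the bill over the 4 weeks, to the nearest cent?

$13.27

Power = 12.6 A × 120 V = 1512 W = 1.512 kW
Runtime = 5 h/week × 4 weeks = 20 h
Energy = 1.512 kW × 20 h = 30.24 kWh
Tier 1 (0–10 kWh): 10 × $0.40 = $4
Tier 2 (10–25 kWh): 15 × $0.45 = $6.75
Above 25 kWh: 5.24 × $0.48 = $2.5152
Bill = $13.27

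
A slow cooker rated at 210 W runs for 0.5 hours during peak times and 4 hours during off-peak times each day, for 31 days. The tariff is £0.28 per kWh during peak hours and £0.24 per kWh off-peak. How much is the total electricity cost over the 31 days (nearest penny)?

£7.16

Peak energy = 0.21 kW × 0.5 h × 31 = 3.255 kWh
Off-peak energy = 0.21 kW × 4 h × 31 = 26.04 kWh
Cost = 3.255 × £0.28 + 26.04 × £0.24 = £0.9114 + £6.2496 = £7.16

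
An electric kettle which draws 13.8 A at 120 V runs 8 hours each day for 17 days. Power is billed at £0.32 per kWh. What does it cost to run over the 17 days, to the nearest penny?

Power = 13.8 A × 120 V = 1656 W = 1.656 kW
Runtime = 8 h/day × 17 days = 136 h
Energy = 1.656 kW × 136 h = 225.216 kWh
Cost = 225.216 kWh × £0.32/kWh = £72.07

£72.07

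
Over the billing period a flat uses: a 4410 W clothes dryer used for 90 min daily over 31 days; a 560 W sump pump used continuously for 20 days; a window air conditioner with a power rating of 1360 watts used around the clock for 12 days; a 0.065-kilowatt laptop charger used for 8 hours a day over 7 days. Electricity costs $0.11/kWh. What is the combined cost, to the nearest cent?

$95.61

clothes dryer: Runtime = 90 min × 31 = 2790 min = 46.5 h
clothes dryer: 4.41 kW × 46.5 h = 205.065 kWh
sump pump: Runtime = 24 h × 20 = 480 h
sump pump: 0.56 kW × 480 h = 268.8 kWh
window air conditioner: Runtime = 24 h × 12 = 288 h
window air conditioner: 1.36 kW × 288 h = 391.68 kWh
laptop charger: Runtime = 8 h/day × 7 days = 56 h
laptop charger: 0.065 kW × 56 h = 3.64 kWh
Total energy = 869.185 kWh
Cost = 869.185 × $0.11 = $95.61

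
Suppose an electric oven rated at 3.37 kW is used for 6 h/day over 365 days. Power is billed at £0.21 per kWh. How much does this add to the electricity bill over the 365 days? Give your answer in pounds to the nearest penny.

£1549.86

Runtime = 6 h/day × 365 days = 2190 h
Energy = 3.37 kW × 2190 h = 7380.3 kWh
Cost = 7380.3 kWh × £0.21/kWh = £1549.86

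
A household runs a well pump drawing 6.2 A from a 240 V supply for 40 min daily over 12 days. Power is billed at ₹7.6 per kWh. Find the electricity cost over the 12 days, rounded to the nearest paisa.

Power = 6.2 A × 240 V = 1488 W = 1.488 kW
Runtime = 40 min × 12 = 480 min = 8 h
Energy = 1.488 kW × 8 h = 11.904 kWh
Cost = 11.904 kWh × ₹7.6/kWh = ₹90.47

₹90.47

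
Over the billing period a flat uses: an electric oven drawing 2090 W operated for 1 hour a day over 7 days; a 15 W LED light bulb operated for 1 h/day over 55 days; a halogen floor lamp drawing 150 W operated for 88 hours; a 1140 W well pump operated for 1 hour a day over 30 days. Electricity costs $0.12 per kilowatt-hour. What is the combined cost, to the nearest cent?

$7.54

electric oven: Runtime = 1 h/day × 7 days = 7 h
electric oven: 2.09 kW × 7 h = 14.63 kWh
LED light bulb: Runtime = 1 h/day × 55 days = 55 h
LED light bulb: 0.015 kW × 55 h = 0.825 kWh
halogen floor lamp: 0.15 kW × 88 h = 13.2 kWh
well pump: Runtime = 1 h/day × 30 days = 30 h
well pump: 1.14 kW × 30 h = 34.2 kWh
Total energy = 62.855 kWh
Cost = 62.855 × $0.12 = $7.54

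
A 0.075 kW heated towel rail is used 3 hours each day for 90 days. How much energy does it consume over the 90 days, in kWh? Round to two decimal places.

20.25 kWh

Runtime = 3 h/day × 90 days = 270 h
Energy = 0.075 kW × 270 h = 20.25 kWh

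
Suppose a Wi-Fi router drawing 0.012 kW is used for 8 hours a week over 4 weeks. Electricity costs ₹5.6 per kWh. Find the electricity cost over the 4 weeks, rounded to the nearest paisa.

Runtime = 8 h/week × 4 weeks = 32 h
Energy = 0.012 kW × 32 h = 0.384 kWh
Cost = 0.384 kWh × ₹5.6/kWh = ₹2.15

₹2.15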